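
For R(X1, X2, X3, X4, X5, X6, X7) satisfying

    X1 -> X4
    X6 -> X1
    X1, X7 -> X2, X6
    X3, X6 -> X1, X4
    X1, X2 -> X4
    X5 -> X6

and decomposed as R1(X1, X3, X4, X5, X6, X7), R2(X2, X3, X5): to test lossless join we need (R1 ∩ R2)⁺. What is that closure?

X1, X3, X4, X5, X6

R1 ∩ R2 = {X3, X5}.
X5 → X6 applies, adding X6
X6 → X1 applies, adding X1
X3, X6 → X1, X4 applies, adding X4
Closure: {X1, X3, X4, X5, X6}.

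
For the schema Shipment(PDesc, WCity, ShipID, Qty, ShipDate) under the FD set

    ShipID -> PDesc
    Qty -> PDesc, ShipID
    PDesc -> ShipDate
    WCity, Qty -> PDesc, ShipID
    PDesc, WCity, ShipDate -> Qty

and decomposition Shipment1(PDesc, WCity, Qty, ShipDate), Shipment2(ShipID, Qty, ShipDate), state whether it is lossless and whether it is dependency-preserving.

Lossless test: (Qty, ShipDate)⁺ = {PDesc, ShipID, Qty, ShipDate}, which contains all of one fragment — lossless.
Dependency preservation: the restricted closure of {ShipID} across the fragments never reaches {PDesc}, so ShipID → PDesc cannot be enforced without a join — not preserved.

lossless but not dependency-preserving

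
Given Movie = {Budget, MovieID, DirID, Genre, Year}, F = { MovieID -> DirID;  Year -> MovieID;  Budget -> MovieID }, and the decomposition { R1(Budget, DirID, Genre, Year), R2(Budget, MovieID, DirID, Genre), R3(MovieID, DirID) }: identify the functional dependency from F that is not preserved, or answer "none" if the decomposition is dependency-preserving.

Check Year → MovieID: no single fragment contains all of {MovieID, Year}, and the restricted closure of {Year} across the fragments never reaches {MovieID}.
MovieID → DirID is preserved.
Budget → MovieID is preserved.

Year -> MovieID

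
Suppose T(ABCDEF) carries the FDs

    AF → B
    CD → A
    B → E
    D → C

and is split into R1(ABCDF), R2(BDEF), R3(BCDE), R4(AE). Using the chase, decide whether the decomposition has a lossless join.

Yes

Chase test. Columns are ABCDEF; row i has aⱼ where attribute j ∈ Ri, else bᵢⱼ.
Initial tableau (one row per fragment):
  row 1: a1 a2 a3 a4 b15 a6
  row 2: b21 a2 b23 a4 a5 a6
  row 3: b31 a2 a3 a4 a5 b36
  row 4: a1 b42 b43 b44 a5 b46
Rows 1 and 3 agree on CD; apply CD→A and equate their A entries.
Rows 1 and 2 agree on B; apply B→E and equate their E entries.
Rows 1 and 2 agree on D; apply D→C and equate their C entries.
Rows 1 and 2 agree on CD; apply CD→A and equate their A entries.
Row 1 is now all distinguished symbols — the join is lossless.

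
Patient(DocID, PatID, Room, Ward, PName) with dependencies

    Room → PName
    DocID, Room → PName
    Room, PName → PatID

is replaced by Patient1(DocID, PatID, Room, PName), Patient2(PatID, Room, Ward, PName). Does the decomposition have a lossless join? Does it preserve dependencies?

lossy but dependency-preserving

Lossless test: (PatID, Room, PName)⁺ = {PatID, Room, PName}, which is a superkey of neither fragment — lossy.
Dependency preservation: every FD's attributes lie within a single fragment, so each can be enforced locally — preserved.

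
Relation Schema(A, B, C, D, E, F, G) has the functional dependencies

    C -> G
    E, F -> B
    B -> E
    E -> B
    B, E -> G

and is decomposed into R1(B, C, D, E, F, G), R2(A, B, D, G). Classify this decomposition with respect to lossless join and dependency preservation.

Lossless test: (B, D, G)⁺ = {B, D, E, G}, which is a superkey of neither fragment — lossy.
Dependency preservation: every FD's attributes lie within a single fragment, so each can be enforced locally — preserved.

lossy but dependency-preserving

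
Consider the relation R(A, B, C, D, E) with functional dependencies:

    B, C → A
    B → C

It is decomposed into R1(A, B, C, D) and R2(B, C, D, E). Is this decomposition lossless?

Yes

Common attributes: R1 ∩ R2 = {B, C, D}.
Closure of {B, C, D}: B, C → A applies, adding A. So (B, C, D)⁺ = {A, B, C, D}.
This closure contains every attribute of R1, so R1 ∩ R2 → R1. The join is lossless.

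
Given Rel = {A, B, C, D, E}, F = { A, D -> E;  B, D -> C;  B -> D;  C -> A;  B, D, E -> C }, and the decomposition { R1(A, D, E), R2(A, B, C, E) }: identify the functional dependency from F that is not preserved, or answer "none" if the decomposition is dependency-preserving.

B -> D

Check B → D: no single fragment contains all of {B, D}, and the restricted closure of {B} across the fragments never reaches {D}.
A, D → E is preserved.
B, D → C is preserved.
C → A is preserved.
B, D, E → C is preserved.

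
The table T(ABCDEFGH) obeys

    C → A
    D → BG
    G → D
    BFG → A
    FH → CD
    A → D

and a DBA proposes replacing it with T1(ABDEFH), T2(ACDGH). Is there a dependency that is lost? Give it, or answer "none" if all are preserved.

Check FH → CD: no single fragment contains all of {CDFH}, and the restricted closure of {FH} across the fragments never reaches {CD}.
C → A is preserved.
D → BG is preserved.
G → D is preserved.
BFG → A is preserved.
A → D is preserved.

FH → CD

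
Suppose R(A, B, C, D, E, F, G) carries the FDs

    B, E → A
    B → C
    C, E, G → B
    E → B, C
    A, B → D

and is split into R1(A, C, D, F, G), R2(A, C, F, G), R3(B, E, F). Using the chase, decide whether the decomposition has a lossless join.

No

Chase test. Columns are A, B, C, D, E, F, G; row i has aⱼ where attribute j ∈ Ri, else bᵢⱼ.
Initial tableau (one row per fragment):
  row 1: a1 b12 a3 a4 b15 a6 a7
  row 2: a1 b22 a3 b24 b25 a6 a7
  row 3: b31 a2 b33 b34 a5 a6 b37
No row becomes fully distinguished — the join is lossy.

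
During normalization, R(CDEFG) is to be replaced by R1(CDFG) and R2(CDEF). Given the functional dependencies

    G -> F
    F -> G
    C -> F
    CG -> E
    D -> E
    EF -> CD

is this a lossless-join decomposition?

Yes

Common attributes: R1 ∩ R2 = {CDF}.
Closure of {CDF}: F → G applies, adding G; CG → E applies, adding E. So (CDF)⁺ = {CDEFG}.
This closure contains every attribute of R1, so R1 ∩ R2 → R1. The join is lossless.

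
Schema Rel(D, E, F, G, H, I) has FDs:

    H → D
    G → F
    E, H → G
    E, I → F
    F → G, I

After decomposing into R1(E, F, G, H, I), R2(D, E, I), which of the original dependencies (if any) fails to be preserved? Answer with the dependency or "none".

Check H → D: no single fragment contains all of {D, H}, and the restricted closure of {H} across the fragments never reaches {D}.
G → F is preserved.
E, H → G is preserved.
E, I → F is preserved.
F → G, I is preserved.

H → D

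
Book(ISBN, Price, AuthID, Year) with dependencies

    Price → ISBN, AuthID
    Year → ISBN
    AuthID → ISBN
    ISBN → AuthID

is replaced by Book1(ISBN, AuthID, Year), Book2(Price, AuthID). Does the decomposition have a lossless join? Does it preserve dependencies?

Lossless test: (AuthID)⁺ = {ISBN, AuthID}, which is a superkey of neither fragment — lossy.
Dependency preservation: Price → ISBN, AuthID is not contained in any single fragment, but the restricted closure of its left-hand side across the fragments still reaches the right-hand side; the remaining FDs each lie inside some fragment. All dependencies are preserved.

lossy but dependency-preserving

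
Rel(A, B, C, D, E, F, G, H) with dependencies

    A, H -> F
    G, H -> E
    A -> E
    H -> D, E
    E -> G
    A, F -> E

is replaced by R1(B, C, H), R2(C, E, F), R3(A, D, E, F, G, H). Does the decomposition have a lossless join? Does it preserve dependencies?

Lossless test (chase): Rows 1 and 3 agree on H; apply H→D, E and equate their D, E entries. Rows 1 and 2 agree on E; apply E→G and equate their G entries. Rows 1 and 3 agree on E; apply E→G and equate their G entries. No row becomes fully distinguished — the join is lossy.
Dependency preservation: every FD's attributes lie within a single fragment, so each can be enforced locally — preserved.

lossy but dependency-preserving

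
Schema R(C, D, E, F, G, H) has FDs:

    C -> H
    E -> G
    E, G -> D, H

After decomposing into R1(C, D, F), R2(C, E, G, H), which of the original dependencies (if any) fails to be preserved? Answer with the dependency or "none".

Check E, G → D, H: no single fragment contains all of {D, E, G, H}, and the restricted closure of {E, G} across the fragments never reaches {D, H}.
C → H is preserved.
E → G is preserved.

E, G -> D, H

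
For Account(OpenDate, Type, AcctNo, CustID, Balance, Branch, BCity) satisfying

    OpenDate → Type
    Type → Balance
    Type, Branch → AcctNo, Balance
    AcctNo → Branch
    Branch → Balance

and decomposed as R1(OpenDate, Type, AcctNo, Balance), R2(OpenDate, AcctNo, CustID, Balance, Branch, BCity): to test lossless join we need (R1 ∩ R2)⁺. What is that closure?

R1 ∩ R2 = {OpenDate, AcctNo, Balance}.
OpenDate → Type applies, adding Type
AcctNo → Branch applies, adding Branch
Closure: {OpenDate, Type, AcctNo, Balance, Branch}.

OpenDate, Type, AcctNo, Balance, Branch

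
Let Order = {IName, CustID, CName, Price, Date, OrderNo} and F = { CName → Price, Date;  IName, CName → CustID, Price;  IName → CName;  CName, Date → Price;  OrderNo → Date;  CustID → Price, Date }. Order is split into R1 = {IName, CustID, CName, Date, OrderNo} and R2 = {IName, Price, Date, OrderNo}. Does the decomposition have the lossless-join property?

Common attributes: R1 ∩ R2 = {IName, Date, OrderNo}.
Closure of {IName, Date, OrderNo}: IName → CName applies, adding CName; CName, Date → Price applies, adding Price; IName, CName → CustID, Price applies, adding CustID. So (IName, Date, OrderNo)⁺ = {IName, CustID, CName, Price, Date, OrderNo}.
This closure contains every attribute of R1, so R1 ∩ R2 → R1. The join is lossless.

Yes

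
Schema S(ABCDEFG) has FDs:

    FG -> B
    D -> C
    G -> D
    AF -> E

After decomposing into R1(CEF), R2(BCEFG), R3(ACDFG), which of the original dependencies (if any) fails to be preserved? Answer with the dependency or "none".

AF -> E

Check AF → E: no single fragment contains all of {AEF}, and the restricted closure of {AF} across the fragments never reaches {E}.
FG → B is preserved.
D → C is preserved.
G → D is preserved.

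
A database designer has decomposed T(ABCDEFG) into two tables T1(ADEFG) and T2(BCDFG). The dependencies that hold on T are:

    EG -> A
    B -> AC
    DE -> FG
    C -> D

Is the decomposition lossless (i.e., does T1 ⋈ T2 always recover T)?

Common attributes: T1 ∩ T2 = {DFG}.
No dependency enlarges {DFG}, so (DFG)⁺ = {DFG}.
The closure contains neither all of T1 = {ADEFG} nor all of T2 = {BCDFG}, so the common attributes are not a superkey of either fragment. The join is lossy.

No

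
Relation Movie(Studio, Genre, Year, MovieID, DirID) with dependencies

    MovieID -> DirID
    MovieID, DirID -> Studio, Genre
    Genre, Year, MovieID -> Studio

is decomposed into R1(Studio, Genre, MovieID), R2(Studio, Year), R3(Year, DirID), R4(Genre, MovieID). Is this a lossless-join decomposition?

Chase test. Columns are Studio, Genre, Year, MovieID, DirID; row i has aⱼ where attribute j ∈ Ri, else bᵢⱼ.
Initial tableau (one row per fragment):
  row 1: a1 a2 b13 a4 b15
  row 2: a1 b22 a3 b24 b25
  row 3: b31 b32 a3 b34 a5
  row 4: b41 a2 b43 a4 b45
Rows 1 and 4 agree on MovieID; apply MovieID→DirID and equate their DirID entries.
Rows 1 and 4 agree on MovieID, DirID; apply MovieID, DirID→Studio, Genre and equate their Studio, Genre entries.
No row becomes fully distinguished — the join is lossy.

No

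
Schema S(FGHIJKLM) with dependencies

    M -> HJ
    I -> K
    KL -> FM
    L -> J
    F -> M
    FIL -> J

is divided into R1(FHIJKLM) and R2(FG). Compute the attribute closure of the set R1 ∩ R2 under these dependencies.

R1 ∩ R2 = {F}.
F → M applies, adding M
M → HJ applies, adding HJ
Closure: {FHJM}.

FHJM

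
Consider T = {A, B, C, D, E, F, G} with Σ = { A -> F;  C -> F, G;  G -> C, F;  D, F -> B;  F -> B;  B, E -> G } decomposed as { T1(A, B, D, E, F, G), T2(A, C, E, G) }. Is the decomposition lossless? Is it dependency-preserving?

lossless and dependency-preserving

Lossless test: (A, E, G)⁺ = {A, B, C, E, F, G}, which contains all of one fragment — lossless.
Dependency preservation: C → F, G; G → C, F are not contained in any single fragment, but the restricted closure of each left-hand side across the fragments still reaches the right-hand side; the remaining FDs each lie inside some fragment. All dependencies are preserved.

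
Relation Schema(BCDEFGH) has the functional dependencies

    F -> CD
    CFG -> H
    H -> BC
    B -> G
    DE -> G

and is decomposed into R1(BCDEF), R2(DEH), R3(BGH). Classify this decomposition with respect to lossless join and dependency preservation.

lossy and not dependency-preserving

Lossless test (chase): Rows 2 and 3 agree on H; apply H→BC and equate their BC entries. Rows 1 and 2 agree on B; apply B→G and equate their G entries. Rows 1 and 3 agree on B; apply B→G and equate their G entries. No row becomes fully distinguished — the join is lossy.
Dependency preservation: the restricted closure of {CFG} across the fragments never reaches {H}, so CFG → H cannot be enforced without a join — not preserved.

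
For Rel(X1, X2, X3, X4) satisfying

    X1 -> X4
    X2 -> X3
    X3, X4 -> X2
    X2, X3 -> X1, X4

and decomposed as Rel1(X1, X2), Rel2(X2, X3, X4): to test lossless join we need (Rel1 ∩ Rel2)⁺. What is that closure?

X1, X2, X3, X4

Rel1 ∩ Rel2 = {X2}.
X2 → X3 applies, adding X3
X2, X3 → X1, X4 applies, adding X1, X4
Closure: {X1, X2, X3, X4}.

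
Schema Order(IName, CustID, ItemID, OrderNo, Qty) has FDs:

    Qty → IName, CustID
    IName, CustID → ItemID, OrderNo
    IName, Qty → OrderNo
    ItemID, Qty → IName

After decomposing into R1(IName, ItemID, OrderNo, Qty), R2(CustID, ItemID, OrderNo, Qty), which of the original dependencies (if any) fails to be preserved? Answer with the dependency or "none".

Check IName, CustID → ItemID, OrderNo: no single fragment contains all of {IName, CustID, ItemID, OrderNo}, and the restricted closure of {IName, CustID} across the fragments never reaches {ItemID, OrderNo}.
Qty → IName, CustID is preserved.
IName, Qty → OrderNo is preserved.
ItemID, Qty → IName is preserved.

IName, CustID → ItemID, OrderNo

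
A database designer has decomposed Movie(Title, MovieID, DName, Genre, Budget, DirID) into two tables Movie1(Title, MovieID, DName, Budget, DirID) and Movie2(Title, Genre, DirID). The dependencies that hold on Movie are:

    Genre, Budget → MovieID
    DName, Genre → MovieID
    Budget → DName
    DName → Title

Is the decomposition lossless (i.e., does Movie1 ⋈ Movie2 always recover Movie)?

No

Common attributes: Movie1 ∩ Movie2 = {Title, DirID}.
No dependency enlarges {Title, DirID}, so (Title, DirID)⁺ = {Title, DirID}.
The closure contains neither all of Movie1 = {Title, MovieID, DName, Budget, DirID} nor all of Movie2 = {Title, Genre, DirID}, so the common attributes are not a superkey of either fragment. The join is lossy.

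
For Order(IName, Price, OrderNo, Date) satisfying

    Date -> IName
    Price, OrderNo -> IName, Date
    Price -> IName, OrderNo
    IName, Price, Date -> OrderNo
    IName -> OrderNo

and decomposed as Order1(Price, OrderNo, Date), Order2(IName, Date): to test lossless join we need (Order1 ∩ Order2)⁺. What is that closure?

IName, OrderNo, Date

Order1 ∩ Order2 = {Date}.
Date → IName applies, adding IName
IName → OrderNo applies, adding OrderNo
Closure: {IName, OrderNo, Date}.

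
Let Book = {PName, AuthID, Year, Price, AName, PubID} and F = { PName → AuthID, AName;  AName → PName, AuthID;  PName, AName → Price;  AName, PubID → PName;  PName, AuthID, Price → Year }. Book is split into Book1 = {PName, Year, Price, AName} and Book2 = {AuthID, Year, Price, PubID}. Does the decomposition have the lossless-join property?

Common attributes: Book1 ∩ Book2 = {Year, Price}.
No dependency enlarges {Year, Price}, so (Year, Price)⁺ = {Year, Price}.
The closure contains neither all of Book1 = {PName, Year, Price, AName} nor all of Book2 = {AuthID, Year, Price, PubID}, so the common attributes are not a superkey of either fragment. The join is lossy.

No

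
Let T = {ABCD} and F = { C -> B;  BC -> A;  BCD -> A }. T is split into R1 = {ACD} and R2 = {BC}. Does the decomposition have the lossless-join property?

Yes

Common attributes: R1 ∩ R2 = {C}.
Closure of {C}: C → B applies, adding B; BC → A applies, adding A. So (C)⁺ = {ABC}.
This closure contains every attribute of R2, so R1 ∩ R2 → R2. The join is lossless.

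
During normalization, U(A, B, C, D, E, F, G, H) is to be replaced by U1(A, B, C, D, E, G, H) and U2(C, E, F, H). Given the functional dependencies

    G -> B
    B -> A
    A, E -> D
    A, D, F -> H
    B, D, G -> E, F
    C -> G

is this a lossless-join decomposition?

Common attributes: U1 ∩ U2 = {C, E, H}.
Closure of {C, E, H}: C → G applies, adding G; G → B applies, adding B; B → A applies, adding A; A, E → D applies, adding D; B, D, G → E, F applies, adding F. So (C, E, H)⁺ = {A, B, C, D, E, F, G, H}.
This closure contains every attribute of U1, so U1 ∩ U2 → U1. The join is lossless.

Yes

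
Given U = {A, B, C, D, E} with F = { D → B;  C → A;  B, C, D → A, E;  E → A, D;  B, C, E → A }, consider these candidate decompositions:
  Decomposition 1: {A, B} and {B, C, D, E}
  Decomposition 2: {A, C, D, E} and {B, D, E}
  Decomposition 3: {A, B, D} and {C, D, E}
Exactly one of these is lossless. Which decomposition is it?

Decomposition 1: common = {B}, closure = {B} → lossy.
Decomposition 2: common = {D, E}, closure = {A, B, D, E} → lossless.
Decomposition 3: common = {D}, closure = {B, D} → lossy.

Decomposition 2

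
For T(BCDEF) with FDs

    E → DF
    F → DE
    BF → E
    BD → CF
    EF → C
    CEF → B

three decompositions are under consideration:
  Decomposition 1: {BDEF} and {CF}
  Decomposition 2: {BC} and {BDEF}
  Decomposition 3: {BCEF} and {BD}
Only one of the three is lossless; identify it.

Decomposition 1: common = {F}, closure = {BCDEF} → lossless.
Decomposition 2: common = {B}, closure = {B} → lossy.
Decomposition 3: common = {B}, closure = {B} → lossy.

Decomposition 1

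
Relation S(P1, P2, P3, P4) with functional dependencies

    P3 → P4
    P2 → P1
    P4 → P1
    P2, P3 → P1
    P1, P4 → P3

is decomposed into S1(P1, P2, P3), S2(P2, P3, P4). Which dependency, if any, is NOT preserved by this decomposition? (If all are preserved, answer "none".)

P3 → P4 lies within S2.
P2 → P1 lies within S1.
P4 → P1: restricted closure across fragments reaches P1.
P2, P3 → P1 lies within S1.
P1, P4 → P3: restricted closure across fragments reaches P3.
Every dependency is enforceable on the fragments, so the decomposition is dependency-preserving.

none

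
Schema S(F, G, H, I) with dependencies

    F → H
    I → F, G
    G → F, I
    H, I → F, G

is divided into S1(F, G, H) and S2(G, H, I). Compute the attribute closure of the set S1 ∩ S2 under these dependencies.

F, G, H, I

S1 ∩ S2 = {G, H}.
G → F, I applies, adding F, I
Closure: {F, G, H, I}.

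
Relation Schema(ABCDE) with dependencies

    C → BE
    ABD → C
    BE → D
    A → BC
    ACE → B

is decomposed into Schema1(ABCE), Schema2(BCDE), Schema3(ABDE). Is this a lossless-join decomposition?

Chase test. Columns are ABCDE; row i has aⱼ where attribute j ∈ Schemai, else bᵢⱼ.
Initial tableau (one row per fragment):
  row 1: a1 a2 a3 b14 a5
  row 2: b21 a2 a3 a4 a5
  row 3: a1 a2 b33 a4 a5
Rows 1 and 2 agree on BE; apply BE→D and equate their D entries.
Rows 1 and 3 agree on A; apply A→BC and equate their BC entries.
Row 1 is now all distinguished symbols — the join is lossless.

Yes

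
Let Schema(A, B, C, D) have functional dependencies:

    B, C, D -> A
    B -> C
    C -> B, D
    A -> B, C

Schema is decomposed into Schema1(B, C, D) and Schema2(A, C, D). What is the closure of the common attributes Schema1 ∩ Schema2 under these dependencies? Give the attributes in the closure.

Schema1 ∩ Schema2 = {C, D}.
C → B, D applies, adding B
B, C, D → A applies, adding A
Closure: {A, B, C, D}.

A, B, C, D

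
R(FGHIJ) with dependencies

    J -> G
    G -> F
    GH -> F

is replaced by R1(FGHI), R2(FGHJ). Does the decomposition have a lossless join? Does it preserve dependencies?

Lossless test: (FGH)⁺ = {FGH}, which is a superkey of neither fragment — lossy.
Dependency preservation: every FD's attributes lie within a single fragment, so each can be enforced locally — preserved.

lossy but dependency-preserving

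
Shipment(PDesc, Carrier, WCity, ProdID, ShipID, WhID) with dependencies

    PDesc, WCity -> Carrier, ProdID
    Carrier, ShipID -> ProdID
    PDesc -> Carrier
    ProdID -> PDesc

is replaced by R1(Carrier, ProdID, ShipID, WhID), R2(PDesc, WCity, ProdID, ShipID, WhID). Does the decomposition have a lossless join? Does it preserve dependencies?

Lossless test: (ProdID, ShipID, WhID)⁺ = {PDesc, Carrier, ProdID, ShipID, WhID}, which contains all of one fragment — lossless.
Dependency preservation: the restricted closure of {PDesc} across the fragments never reaches {Carrier}, so PDesc → Carrier cannot be enforced without a join — not preserved.

lossless but not dependency-preserving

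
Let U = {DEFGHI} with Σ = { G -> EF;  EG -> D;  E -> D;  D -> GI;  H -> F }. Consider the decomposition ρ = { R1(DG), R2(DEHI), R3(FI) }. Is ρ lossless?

Chase test. Columns are DEFGHI; row i has aⱼ where attribute j ∈ Ri, else bᵢⱼ.
Initial tableau (one row per fragment):
  row 1: a1 b12 b13 a4 b15 b16
  row 2: a1 a2 b23 b24 a5 a6
  row 3: b31 b32 a3 b34 b35 a6
Rows 1 and 2 agree on D; apply D→GI and equate their GI entries.
Rows 1 and 2 agree on G; apply G→EF and equate their EF entries.
No row becomes fully distinguished — the join is lossy.

No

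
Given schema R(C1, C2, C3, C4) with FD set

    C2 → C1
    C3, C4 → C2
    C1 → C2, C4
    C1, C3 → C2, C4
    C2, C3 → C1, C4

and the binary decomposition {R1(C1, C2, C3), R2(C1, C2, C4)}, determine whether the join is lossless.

Yes

Common attributes: R1 ∩ R2 = {C1, C2}.
Closure of {C1, C2}: C1 → C2, C4 applies, adding C4. So (C1, C2)⁺ = {C1, C2, C4}.
This closure contains every attribute of R2, so R1 ∩ R2 → R2. The join is lossless.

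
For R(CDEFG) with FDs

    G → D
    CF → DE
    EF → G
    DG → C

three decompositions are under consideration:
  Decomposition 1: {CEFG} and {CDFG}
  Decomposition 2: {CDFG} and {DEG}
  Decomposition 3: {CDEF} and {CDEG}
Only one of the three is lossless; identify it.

Decomposition 1

Decomposition 1: common = {CFG}, closure = {CDEFG} → lossless.
Decomposition 2: common = {DG}, closure = {CDG} → lossy.
Decomposition 3: common = {CDE}, closure = {CDE} → lossy.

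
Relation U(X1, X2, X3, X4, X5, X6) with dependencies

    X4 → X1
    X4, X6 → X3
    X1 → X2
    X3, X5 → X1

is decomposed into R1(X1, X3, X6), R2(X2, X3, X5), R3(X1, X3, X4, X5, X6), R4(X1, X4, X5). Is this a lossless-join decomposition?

Chase test. Columns are X1, X2, X3, X4, X5, X6; row i has aⱼ where attribute j ∈ Ri, else bᵢⱼ.
Initial tableau (one row per fragment):
  row 1: a1 b12 a3 b14 b15 a6
  row 2: b21 a2 a3 b24 a5 b26
  row 3: a1 b32 a3 a4 a5 a6
  row 4: a1 b42 b43 a4 a5 b46
Rows 1 and 3 agree on X1; apply X1→X2 and equate their X2 entries.
Rows 1 and 4 agree on X1; apply X1→X2 and equate their X2 entries.
Rows 2 and 3 agree on X3, X5; apply X3, X5→X1 and equate their X1 entries.
Rows 1 and 2 agree on X1; apply X1→X2 and equate their X2 entries.
Row 3 is now all distinguished symbols — the join is lossless.

Yes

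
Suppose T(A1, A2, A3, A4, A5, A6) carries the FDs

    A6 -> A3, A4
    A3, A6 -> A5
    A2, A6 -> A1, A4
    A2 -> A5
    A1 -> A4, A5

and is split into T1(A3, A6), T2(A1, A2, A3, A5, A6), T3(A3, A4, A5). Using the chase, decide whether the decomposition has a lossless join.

Chase test. Columns are A1, A2, A3, A4, A5, A6; row i has aⱼ where attribute j ∈ Ti, else bᵢⱼ.
Initial tableau (one row per fragment):
  row 1: b11 b12 a3 b14 b15 a6
  row 2: a1 a2 a3 b24 a5 a6
  row 3: b31 b32 a3 a4 a5 b36
Rows 1 and 2 agree on A6; apply A6→A3, A4 and equate their A3, A4 entries.
Rows 1 and 2 agree on A3, A6; apply A3, A6→A5 and equate their A5 entries.
No row becomes fully distinguished — the join is lossy.

No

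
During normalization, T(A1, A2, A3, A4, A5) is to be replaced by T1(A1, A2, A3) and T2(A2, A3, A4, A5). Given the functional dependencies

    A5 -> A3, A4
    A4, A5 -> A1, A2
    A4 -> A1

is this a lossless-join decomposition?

Common attributes: T1 ∩ T2 = {A2, A3}.
No dependency enlarges {A2, A3}, so (A2, A3)⁺ = {A2, A3}.
The closure contains neither all of T1 = {A1, A2, A3} nor all of T2 = {A2, A3, A4, A5}, so the common attributes are not a superkey of either fragment. The join is lossy.

No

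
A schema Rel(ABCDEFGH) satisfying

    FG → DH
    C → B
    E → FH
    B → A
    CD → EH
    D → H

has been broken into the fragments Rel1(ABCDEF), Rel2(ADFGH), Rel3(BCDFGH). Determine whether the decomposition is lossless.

Chase test. Columns are ABCDEFGH; row i has aⱼ where attribute j ∈ Reli, else bᵢⱼ.
Initial tableau (one row per fragment):
  row 1: a1 a2 a3 a4 a5 a6 b17 b18
  row 2: a1 b22 b23 a4 b25 a6 a7 a8
  row 3: b31 a2 a3 a4 b35 a6 a7 a8
Rows 1 and 3 agree on B; apply B→A and equate their A entries.
Rows 1 and 3 agree on CD; apply CD→EH and equate their EH entries.
Row 3 is now all distinguished symbols — the join is lossless.

Yes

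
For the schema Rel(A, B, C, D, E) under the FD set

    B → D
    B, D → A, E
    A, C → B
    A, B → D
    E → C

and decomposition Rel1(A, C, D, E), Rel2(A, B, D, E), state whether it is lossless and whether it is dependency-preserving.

lossless and dependency-preserving

Lossless test: (A, D, E)⁺ = {A, B, C, D, E}, which contains all of one fragment — lossless.
Dependency preservation: A, C → B is not contained in any single fragment, but the restricted closure of its left-hand side across the fragments still reaches the right-hand side; the remaining FDs each lie inside some fragment. All dependencies are preserved.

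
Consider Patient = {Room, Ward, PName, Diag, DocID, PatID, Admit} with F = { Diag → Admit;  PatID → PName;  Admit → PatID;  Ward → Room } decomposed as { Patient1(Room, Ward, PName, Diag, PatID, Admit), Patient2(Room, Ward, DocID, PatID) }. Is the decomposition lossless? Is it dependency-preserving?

lossy but dependency-preserving

Lossless test: (Room, Ward, PatID)⁺ = {Room, Ward, PName, PatID}, which is a superkey of neither fragment — lossy.
Dependency preservation: every FD's attributes lie within a single fragment, so each can be enforced locally — preserved.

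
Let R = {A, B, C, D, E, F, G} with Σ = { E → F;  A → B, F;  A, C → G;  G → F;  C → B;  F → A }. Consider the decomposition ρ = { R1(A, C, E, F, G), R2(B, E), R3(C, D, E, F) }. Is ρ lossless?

Chase test. Columns are A, B, C, D, E, F, G; row i has aⱼ where attribute j ∈ Ri, else bᵢⱼ.
Initial tableau (one row per fragment):
  row 1: a1 b12 a3 b14 a5 a6 a7
  row 2: b21 a2 b23 b24 a5 b26 b27
  row 3: b31 b32 a3 a4 a5 a6 b37
Rows 1 and 2 agree on E; apply E→F and equate their F entries.
Rows 1 and 3 agree on C; apply C→B and equate their B entries.
Rows 1 and 2 agree on F; apply F→A and equate their A entries.
Rows 1 and 3 agree on F; apply F→A and equate their A entries.
Rows 1 and 2 agree on A; apply A→B, F and equate their B, F entries.
Rows 1 and 3 agree on A, C; apply A, C→G and equate their G entries.
Row 3 is now all distinguished symbols — the join is lossless.

Yes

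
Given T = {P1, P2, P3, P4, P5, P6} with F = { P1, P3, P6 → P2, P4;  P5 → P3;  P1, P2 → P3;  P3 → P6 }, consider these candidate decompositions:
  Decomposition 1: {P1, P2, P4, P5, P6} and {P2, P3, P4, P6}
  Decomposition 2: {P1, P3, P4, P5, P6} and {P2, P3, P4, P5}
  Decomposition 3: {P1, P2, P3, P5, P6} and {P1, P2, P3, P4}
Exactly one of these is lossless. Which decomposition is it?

Decomposition 3

Decomposition 1: common = {P2, P4, P6}, closure = {P2, P4, P6} → lossy.
Decomposition 2: common = {P3, P4, P5}, closure = {P3, P4, P5, P6} → lossy.
Decomposition 3: common = {P1, P2, P3}, closure = {P1, P2, P3, P4, P6} → lossless.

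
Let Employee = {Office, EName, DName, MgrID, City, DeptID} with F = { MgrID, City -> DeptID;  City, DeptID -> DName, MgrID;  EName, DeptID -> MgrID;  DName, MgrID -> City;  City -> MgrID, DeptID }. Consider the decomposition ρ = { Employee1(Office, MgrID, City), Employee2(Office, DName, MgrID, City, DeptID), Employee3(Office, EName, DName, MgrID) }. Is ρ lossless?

Yes

Chase test. Columns are Office, EName, DName, MgrID, City, DeptID; row i has aⱼ where attribute j ∈ Employeei, else bᵢⱼ.
Initial tableau (one row per fragment):
  row 1: a1 b12 b13 a4 a5 b16
  row 2: a1 b22 a3 a4 a5 a6
  row 3: a1 a2 a3 a4 b35 b36
Rows 1 and 2 agree on MgrID, City; apply MgrID, City→DeptID and equate their DeptID entries.
Rows 1 and 2 agree on City, DeptID; apply City, DeptID→DName, MgrID and equate their DName, MgrID entries.
Rows 1 and 3 agree on DName, MgrID; apply DName, MgrID→City and equate their City entries.
Rows 1 and 3 agree on City; apply City→MgrID, DeptID and equate their MgrID, DeptID entries.
Row 3 is now all distinguished symbols — the join is lossless.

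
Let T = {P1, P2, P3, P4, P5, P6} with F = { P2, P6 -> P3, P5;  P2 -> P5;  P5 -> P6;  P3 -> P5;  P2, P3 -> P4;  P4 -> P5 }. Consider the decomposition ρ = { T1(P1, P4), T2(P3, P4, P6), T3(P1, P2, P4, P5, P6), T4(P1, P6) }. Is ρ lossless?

No

Chase test. Columns are P1, P2, P3, P4, P5, P6; row i has aⱼ where attribute j ∈ Ti, else bᵢⱼ.
Initial tableau (one row per fragment):
  row 1: a1 b12 b13 a4 b15 b16
  row 2: b21 b22 a3 a4 b25 a6
  row 3: a1 a2 b33 a4 a5 a6
  row 4: a1 b42 b43 b44 b45 a6
Rows 1 and 2 agree on P4; apply P4→P5 and equate their P5 entries.
Rows 1 and 3 agree on P4; apply P4→P5 and equate their P5 entries.
Rows 1 and 2 agree on P5; apply P5→P6 and equate their P6 entries.
No row becomes fully distinguished — the join is lossy.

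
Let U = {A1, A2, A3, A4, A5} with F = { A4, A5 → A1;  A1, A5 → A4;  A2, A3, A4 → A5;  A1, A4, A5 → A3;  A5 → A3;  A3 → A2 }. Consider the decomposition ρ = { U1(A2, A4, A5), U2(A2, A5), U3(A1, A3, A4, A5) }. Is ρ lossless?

Yes

Chase test. Columns are A1, A2, A3, A4, A5; row i has aⱼ where attribute j ∈ Ui, else bᵢⱼ.
Initial tableau (one row per fragment):
  row 1: b11 a2 b13 a4 a5
  row 2: b21 a2 b23 b24 a5
  row 3: a1 b32 a3 a4 a5
Rows 1 and 3 agree on A4, A5; apply A4, A5→A1 and equate their A1 entries.
Rows 1 and 3 agree on A1, A4, A5; apply A1, A4, A5→A3 and equate their A3 entries.
Rows 1 and 2 agree on A5; apply A5→A3 and equate their A3 entries.
Rows 1 and 3 agree on A3; apply A3→A2 and equate their A2 entries.
Row 1 is now all distinguished symbols — the join is lossless.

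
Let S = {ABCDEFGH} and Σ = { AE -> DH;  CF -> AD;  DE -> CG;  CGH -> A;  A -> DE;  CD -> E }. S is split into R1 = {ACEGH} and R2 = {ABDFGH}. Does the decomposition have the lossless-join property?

Common attributes: R1 ∩ R2 = {AGH}.
Closure of {AGH}: A → DE applies, adding DE; DE → CG applies, adding C. So (AGH)⁺ = {ACDEGH}.
This closure contains every attribute of R1, so R1 ∩ R2 → R1. The join is lossless.

Yes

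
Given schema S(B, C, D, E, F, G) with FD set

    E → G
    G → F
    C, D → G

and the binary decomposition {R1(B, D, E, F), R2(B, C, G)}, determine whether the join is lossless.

Common attributes: R1 ∩ R2 = {B}.
No dependency enlarges {B}, so (B)⁺ = {B}.
The closure contains neither all of R1 = {B, D, E, F} nor all of R2 = {B, C, G}, so the common attributes are not a superkey of either fragment. The join is lossy.

No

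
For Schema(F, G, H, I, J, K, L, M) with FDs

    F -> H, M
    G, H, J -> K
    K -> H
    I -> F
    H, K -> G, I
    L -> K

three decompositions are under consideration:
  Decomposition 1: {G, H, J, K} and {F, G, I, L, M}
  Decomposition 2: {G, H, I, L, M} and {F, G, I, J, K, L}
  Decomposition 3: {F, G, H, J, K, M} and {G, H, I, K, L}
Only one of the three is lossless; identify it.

Decomposition 1: common = {G}, closure = {G} → lossy.
Decomposition 2: common = {G, I, L}, closure = {F, G, H, I, K, L, M} → lossless.
Decomposition 3: common = {G, H, K}, closure = {F, G, H, I, K, M} → lossy.

Decomposition 2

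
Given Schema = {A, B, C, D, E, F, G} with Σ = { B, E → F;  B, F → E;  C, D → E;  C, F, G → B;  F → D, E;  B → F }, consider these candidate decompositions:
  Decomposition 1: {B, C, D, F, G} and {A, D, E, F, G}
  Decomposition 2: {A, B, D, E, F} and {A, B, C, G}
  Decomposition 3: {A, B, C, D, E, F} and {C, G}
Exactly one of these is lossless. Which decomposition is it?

Decomposition 1: common = {D, F, G}, closure = {D, E, F, G} → lossy.
Decomposition 2: common = {A, B}, closure = {A, B, D, E, F} → lossless.
Decomposition 3: common = {C}, closure = {C} → lossy.

Decomposition 2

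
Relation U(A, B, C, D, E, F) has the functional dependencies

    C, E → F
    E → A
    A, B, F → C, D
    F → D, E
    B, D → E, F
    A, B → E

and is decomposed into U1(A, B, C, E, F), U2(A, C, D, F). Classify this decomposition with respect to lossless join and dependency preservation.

Lossless test: (A, C, F)⁺ = {A, C, D, E, F}, which contains all of one fragment — lossless.
Dependency preservation: the restricted closure of {B, D} across the fragments never reaches {E, F}, so B, D → E, F cannot be enforced without a join — not preserved.

lossless but not dependency-preserving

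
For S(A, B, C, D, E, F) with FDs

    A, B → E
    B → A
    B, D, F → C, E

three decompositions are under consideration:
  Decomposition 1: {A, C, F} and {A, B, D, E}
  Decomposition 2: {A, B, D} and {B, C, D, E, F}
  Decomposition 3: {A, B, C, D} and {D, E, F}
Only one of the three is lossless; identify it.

Decomposition 2

Decomposition 1: common = {A}, closure = {A} → lossy.
Decomposition 2: common = {B, D}, closure = {A, B, D, E} → lossless.
Decomposition 3: common = {D}, closure = {D} → lossy.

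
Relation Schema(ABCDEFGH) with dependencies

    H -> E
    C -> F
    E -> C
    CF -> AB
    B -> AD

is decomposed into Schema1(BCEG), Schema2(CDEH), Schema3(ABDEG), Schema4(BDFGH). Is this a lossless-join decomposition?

Yes

Chase test. Columns are ABCDEFGH; row i has aⱼ where attribute j ∈ Schemai, else bᵢⱼ.
Initial tableau (one row per fragment):
  row 1: b11 a2 a3 b14 a5 b16 a7 b18
  row 2: b21 b22 a3 a4 a5 b26 b27 a8
  row 3: a1 a2 b33 a4 a5 b36 a7 b38
  row 4: b41 a2 b43 a4 b45 a6 a7 a8
Rows 2 and 4 agree on H; apply H→E and equate their E entries.
Rows 1 and 2 agree on C; apply C→F and equate their F entries.
Rows 1 and 3 agree on E; apply E→C and equate their C entries.
Rows 1 and 4 agree on E; apply E→C and equate their C entries.
Rows 1 and 2 agree on CF; apply CF→AB and equate their AB entries.
Rows 1 and 2 agree on B; apply B→AD and equate their AD entries.
Rows 1 and 3 agree on B; apply B→AD and equate their AD entries.
Rows 1 and 4 agree on B; apply B→AD and equate their AD entries.
Rows 1 and 3 agree on C; apply C→F and equate their F entries.
Rows 1 and 4 agree on C; apply C→F and equate their F entries.
Row 4 is now all distinguished symbols — the join is lossless.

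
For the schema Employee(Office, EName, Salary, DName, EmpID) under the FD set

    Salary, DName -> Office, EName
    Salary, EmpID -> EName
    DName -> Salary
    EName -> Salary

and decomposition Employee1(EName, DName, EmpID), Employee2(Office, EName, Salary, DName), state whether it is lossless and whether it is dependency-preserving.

Lossless test: (EName, DName)⁺ = {Office, EName, Salary, DName}, which contains all of one fragment — lossless.
Dependency preservation: the restricted closure of {Salary, EmpID} across the fragments never reaches {EName}, so Salary, EmpID → EName cannot be enforced without a join — not preserved.

lossless but not dependency-preserving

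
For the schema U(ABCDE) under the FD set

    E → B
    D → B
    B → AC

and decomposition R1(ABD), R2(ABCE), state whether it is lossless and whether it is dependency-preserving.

lossy but dependency-preserving

Lossless test: (AB)⁺ = {ABC}, which is a superkey of neither fragment — lossy.
Dependency preservation: every FD's attributes lie within a single fragment, so each can be enforced locally — preserved.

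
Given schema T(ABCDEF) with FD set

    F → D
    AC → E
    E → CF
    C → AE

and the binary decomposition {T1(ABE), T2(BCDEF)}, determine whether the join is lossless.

Common attributes: T1 ∩ T2 = {BE}.
Closure of {BE}: E → CF applies, adding CF; C → AE applies, adding A; F → D applies, adding D. So (BE)⁺ = {ABCDEF}.
This closure contains every attribute of T1, so T1 ∩ T2 → T1. The join is lossless.

Yes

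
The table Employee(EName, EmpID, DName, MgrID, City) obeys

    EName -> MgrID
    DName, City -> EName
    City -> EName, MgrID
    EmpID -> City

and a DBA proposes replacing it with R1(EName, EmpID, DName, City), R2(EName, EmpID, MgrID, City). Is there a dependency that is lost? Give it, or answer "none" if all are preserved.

EName → MgrID lies within R2.
DName, City → EName lies within R1.
City → EName, MgrID lies within R2.
EmpID → City lies within R1.
Every dependency is enforceable on the fragments, so the decomposition is dependency-preserving.

none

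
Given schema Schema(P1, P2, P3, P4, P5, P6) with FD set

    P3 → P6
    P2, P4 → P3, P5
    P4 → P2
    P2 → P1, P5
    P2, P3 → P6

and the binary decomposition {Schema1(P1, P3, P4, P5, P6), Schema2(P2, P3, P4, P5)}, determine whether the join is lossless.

Yes

Common attributes: Schema1 ∩ Schema2 = {P3, P4, P5}.
Closure of {P3, P4, P5}: P3 → P6 applies, adding P6; P4 → P2 applies, adding P2; P2 → P1, P5 applies, adding P1. So (P3, P4, P5)⁺ = {P1, P2, P3, P4, P5, P6}.
This closure contains every attribute of Schema1, so Schema1 ∩ Schema2 → Schema1. The join is lossless.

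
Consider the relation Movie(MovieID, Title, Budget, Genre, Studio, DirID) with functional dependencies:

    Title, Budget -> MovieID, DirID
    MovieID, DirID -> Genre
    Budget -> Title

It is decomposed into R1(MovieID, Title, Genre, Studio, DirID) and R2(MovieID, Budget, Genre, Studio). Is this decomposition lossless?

No

Common attributes: R1 ∩ R2 = {MovieID, Genre, Studio}.
No dependency enlarges {MovieID, Genre, Studio}, so (MovieID, Genre, Studio)⁺ = {MovieID, Genre, Studio}.
The closure contains neither all of R1 = {MovieID, Title, Genre, Studio, DirID} nor all of R2 = {MovieID, Budget, Genre, Studio}, so the common attributes are not a superkey of either fragment. The join is lossy.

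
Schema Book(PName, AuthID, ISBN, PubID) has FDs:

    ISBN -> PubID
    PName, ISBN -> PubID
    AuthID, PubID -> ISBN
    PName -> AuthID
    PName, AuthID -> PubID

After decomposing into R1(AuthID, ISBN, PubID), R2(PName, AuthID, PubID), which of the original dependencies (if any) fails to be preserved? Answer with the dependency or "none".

ISBN → PubID lies within R1.
PName, ISBN → PubID: restricted closure across fragments reaches PubID.
AuthID, PubID → ISBN lies within R1.
PName → AuthID lies within R2.
PName, AuthID → PubID lies within R2.
Every dependency is enforceable on the fragments, so the decomposition is dependency-preserving.

none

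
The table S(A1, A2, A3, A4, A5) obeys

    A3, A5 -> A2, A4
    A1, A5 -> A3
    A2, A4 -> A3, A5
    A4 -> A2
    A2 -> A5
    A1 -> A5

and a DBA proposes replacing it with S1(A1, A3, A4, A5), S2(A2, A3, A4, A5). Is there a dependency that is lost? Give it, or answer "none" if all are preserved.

A3, A5 → A2, A4 lies within S2.
A1, A5 → A3 lies within S1.
A2, A4 → A3, A5 lies within S2.
A4 → A2 lies within S2.
A2 → A5 lies within S2.
A1 → A5 lies within S1.
Every dependency is enforceable on the fragments, so the decomposition is dependency-preserving.

none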